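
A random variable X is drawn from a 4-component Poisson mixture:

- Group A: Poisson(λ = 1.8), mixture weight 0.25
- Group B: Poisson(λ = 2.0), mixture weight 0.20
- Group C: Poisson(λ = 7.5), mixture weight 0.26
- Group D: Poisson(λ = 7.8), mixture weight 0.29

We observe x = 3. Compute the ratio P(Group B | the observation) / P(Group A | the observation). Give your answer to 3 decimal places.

0.898

Posterior odds = (P(Z=i) f_i(x)) / (P(Z=j) f_j(x)); the normalising sum cancels.
Poisson probabilities:
  f_A = e^(−1.8)·1.8^3/3! = 0.160671
  f_B = e^(−2.0)·2.0^3/3! = 0.180447
  f_C = e^(−7.5)·7.5^3/3! = 0.0388887
  f_D = e^(−7.8)·7.8^3/3! = 0.0324068
0.0360894 / 0.0401676 ≈ 0.898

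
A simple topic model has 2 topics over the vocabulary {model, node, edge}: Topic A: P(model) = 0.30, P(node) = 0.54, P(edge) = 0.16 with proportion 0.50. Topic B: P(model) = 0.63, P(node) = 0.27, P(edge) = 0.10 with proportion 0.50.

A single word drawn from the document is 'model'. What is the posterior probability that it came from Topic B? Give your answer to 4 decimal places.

0.6774

By Bayes' theorem, P(k | x) = P(Z=k) f_k(x) / Σ_j P(Z=j) f_j(x).
Evaluate each component's likelihood at the observed value:
  p_A = 0.3
  p_B = 0.63
Prior × likelihood for each component:
  P(Z=A)·p_A = 0.50 × 0.3 = 0.15
  P(Z=B)·p_B = 0.50 × 0.63 = 0.315
Normaliser: 0.15 + 0.315 = 0.465
P(Topic B | x) = 0.315 / 0.465 ≈ 0.6774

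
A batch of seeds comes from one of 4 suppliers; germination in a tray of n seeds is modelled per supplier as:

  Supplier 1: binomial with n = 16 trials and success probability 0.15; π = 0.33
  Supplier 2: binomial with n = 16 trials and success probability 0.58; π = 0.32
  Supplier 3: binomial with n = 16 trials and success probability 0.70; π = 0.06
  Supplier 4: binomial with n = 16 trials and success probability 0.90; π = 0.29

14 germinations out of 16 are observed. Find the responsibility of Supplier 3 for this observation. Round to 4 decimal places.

Posterior ∝ prior × likelihood, so P(k | x) ∝ π_k f_k(x); normalise over all components.
Evaluate each component's likelihood at the observed value:
  f_1 = C(16,14)·0.15^14·0.85^2 = 120·2.91929e-12·0.7225 = 2.53103e-10
  f_2 = C(16,14)·0.58^14·0.42^2 = 120·0.000487519·0.1764 = 0.0103198
  f_3 = C(16,14)·0.70^14·0.30^2 = 120·0.00678223·0.09 = 0.0732481
  f_4 = C(16,14)·0.90^14·0.10^2 = 120·0.228768·0.01 = 0.274522
Unnormalised posteriors:
  π_1·f_1 = 0.33 × 2.53103e-10 = 8.35239e-11
  π_2·f_2 = 0.32 × 0.0103198 = 0.00330234
  π_3·f_3 = 0.06 × 0.0732481 = 0.00439489
  π_4·f_4 = 0.29 × 0.274522 = 0.0796112
Normaliser: 8.35239e-11 + 0.00330234 + 0.00439489 + 0.0796112 = 0.0873085
P(Supplier 3 | x) = 0.00439489 / 0.0873085 ≈ 0.0503

0.0503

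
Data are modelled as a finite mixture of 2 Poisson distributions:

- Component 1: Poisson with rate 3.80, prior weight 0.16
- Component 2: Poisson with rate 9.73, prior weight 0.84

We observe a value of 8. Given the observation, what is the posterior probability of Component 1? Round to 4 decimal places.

0.0373

Apply Bayes' rule: the posterior for each component is proportional to its prior times its likelihood at x.
Component likelihoods at x = 8:
  f_1 = e^(−3.80)·3.80^8/8! = 0.0241229
  f_2 = e^(−9.73)·9.73^8/8! = 0.118494
Unnormalised posteriors:
  π_1·f_1 = 0.16 × 0.0241229 = 0.00385966
  π_2·f_2 = 0.84 × 0.118494 = 0.0995351
Evidence: 0.00385966 + 0.0995351 = 0.103395
So the posterior for Component 1 is 0.00385966 / 0.103395 ≈ 0.0373.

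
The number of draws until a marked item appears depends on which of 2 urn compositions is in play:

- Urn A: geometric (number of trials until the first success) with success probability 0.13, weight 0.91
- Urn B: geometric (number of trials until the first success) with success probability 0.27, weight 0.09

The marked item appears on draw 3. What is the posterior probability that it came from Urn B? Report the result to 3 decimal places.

0.126

By Bayes' theorem, P(k | x) = π_k f_k(x) / Σ_j π_j f_j(x).
Component likelihoods at x = 3:
  p_A = 0.098397
  p_B = 0.143883
Prior × likelihood for each component:
  π_A·p_A = 0.91 × 0.098397 = 0.0895413
  π_B·p_B = 0.09 × 0.143883 = 0.0129495
Evidence: 0.0895413 + 0.0129495 = 0.102491
Responsibility of Urn B: 0.0129495 / 0.102491 ≈ 0.126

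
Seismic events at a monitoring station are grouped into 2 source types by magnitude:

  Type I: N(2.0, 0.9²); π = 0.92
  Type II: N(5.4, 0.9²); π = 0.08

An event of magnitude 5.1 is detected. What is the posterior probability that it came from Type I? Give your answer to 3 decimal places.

0.031

Posterior ∝ prior × likelihood, so P(k | x) ∝ P(Z=k) f_k(x); normalise over all components.
Evaluate each component's likelihood at the observed value:
  L_I = 0.00117595
  L_II = 0.419315
Unnormalised posteriors:
  P(Z=I)·L_I = 0.92 × 0.00117595 = 0.00108188
  P(Z=II)·L_II = 0.08 × 0.419315 = 0.0335452
Normaliser: 0.00108188 + 0.0335452 = 0.0346271
P(Type I | 5.1) = 0.00108188 / 0.0346271 ≈ 0.031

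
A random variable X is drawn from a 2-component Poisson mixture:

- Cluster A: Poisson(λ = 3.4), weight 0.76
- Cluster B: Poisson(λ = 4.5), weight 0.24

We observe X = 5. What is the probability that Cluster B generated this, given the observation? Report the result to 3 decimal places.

0.299

Apply Bayes' rule: the posterior for each component is proportional to its prior times its likelihood at x.
Poisson probabilities:
  p_A = e^(−3.4)·3.4^5/5! = 0.126361
  p_B = e^(−4.5)·4.5^5/5! = 0.170827
Prior × likelihood for each component:
  P(Z=A)·p_A = 0.76 × 0.126361 = 0.0960341
  P(Z=B)·p_B = 0.24 × 0.170827 = 0.0409984
Evidence: 0.0960341 + 0.0409984 = 0.137033
So the posterior for Cluster B is 0.0409984 / 0.137033 ≈ 0.299.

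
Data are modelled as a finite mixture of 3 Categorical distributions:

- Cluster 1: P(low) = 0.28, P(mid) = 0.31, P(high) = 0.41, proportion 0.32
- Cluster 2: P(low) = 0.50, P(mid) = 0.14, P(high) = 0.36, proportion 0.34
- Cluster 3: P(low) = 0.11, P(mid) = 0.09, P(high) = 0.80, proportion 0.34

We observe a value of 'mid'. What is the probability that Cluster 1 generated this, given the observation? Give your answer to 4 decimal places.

0.5592

Apply Bayes' rule: the posterior for each component is proportional to its prior times its likelihood at x.
Component likelihoods at x = 'mid':
  L_1 = P(mid | comp) = 0.31
  L_2 = P(mid | comp) = 0.14
  L_3 = P(mid | comp) = 0.09
Weight by the priors:
  π_1·L_1 = 0.32 × 0.31 = 0.0992
  π_2·L_2 = 0.34 × 0.14 = 0.0476
  π_3·L_3 = 0.34 × 0.09 = 0.0306
Marginal: 0.0992 + 0.0476 + 0.0306 = 0.1774
So the posterior for Cluster 1 is 0.0992 / 0.1774 ≈ 0.5592.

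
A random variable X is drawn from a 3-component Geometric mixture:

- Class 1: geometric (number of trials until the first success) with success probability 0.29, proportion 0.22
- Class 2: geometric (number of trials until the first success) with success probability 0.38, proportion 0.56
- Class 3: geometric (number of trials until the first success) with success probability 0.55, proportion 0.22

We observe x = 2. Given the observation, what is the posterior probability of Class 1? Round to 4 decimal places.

Apply Bayes' rule: the posterior for each component is proportional to its prior times its likelihood at x.
Geometric probabilities:
  L_1 = 0.2059
  L_2 = 0.2356
  L_3 = 0.2475
Prior × likelihood for each component:
  π_1·L_1 = 0.22 × 0.2059 = 0.045298
  π_2·L_2 = 0.56 × 0.2356 = 0.131936
  π_3·L_3 = 0.22 × 0.2475 = 0.05445
Sum: 0.045298 + 0.131936 + 0.05445 = 0.231684
P(Class 1 | 2) = 0.045298 / 0.231684 ≈ 0.1955

0.1955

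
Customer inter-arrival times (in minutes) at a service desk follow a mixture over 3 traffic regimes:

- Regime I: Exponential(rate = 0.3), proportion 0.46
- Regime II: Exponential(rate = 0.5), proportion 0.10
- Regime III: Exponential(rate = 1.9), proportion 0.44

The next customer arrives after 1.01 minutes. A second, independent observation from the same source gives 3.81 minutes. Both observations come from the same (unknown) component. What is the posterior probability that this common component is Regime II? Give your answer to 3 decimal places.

P(component k | x) = w_k·f_k(x) / marginal(x), where marginal(x) = Σ_j w_j·f_j(x).
Since both observations come from the same component, the likelihood for component k is f_k(x₁)·f_k(x₂).
  L_I = [0.22158] × [0.0956583] = 0.0211959
  L_II = [0.301753] × [0.0744113] = 0.0224538
  L_III = [0.278832] × [0.00136426] = 0.000380398
Prior × likelihood for each component:
  w_I·L_I = 0.46 × 0.0211959 = 0.00975013
  w_II·L_II = 0.10 × 0.0224538 = 0.00224538
  w_III·L_III = 0.44 × 0.000380398 = 0.000167375
Normaliser: 0.00975013 + 0.00224538 + 0.000167375 = 0.0121629
Responsibility of Regime II: 0.00224538 / 0.0121629 ≈ 0.185

0.185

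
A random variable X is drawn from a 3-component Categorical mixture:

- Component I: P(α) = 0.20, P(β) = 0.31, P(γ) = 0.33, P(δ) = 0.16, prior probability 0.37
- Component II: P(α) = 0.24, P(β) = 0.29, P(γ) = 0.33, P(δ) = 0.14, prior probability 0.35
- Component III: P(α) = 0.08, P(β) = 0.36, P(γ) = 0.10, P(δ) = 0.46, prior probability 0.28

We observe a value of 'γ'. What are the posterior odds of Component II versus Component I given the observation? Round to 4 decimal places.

Posterior odds = (P(Z=i) f_i(x)) / (P(Z=j) f_j(x)); the normalising sum cancels.
Evaluate each component's likelihood at the observed value:
  p_I = P(γ | comp) = 0.33
  p_II = P(γ | comp) = 0.33
  p_III = P(γ | comp) = 0.10
0.1155 / 0.1221 ≈ 0.9459

0.9459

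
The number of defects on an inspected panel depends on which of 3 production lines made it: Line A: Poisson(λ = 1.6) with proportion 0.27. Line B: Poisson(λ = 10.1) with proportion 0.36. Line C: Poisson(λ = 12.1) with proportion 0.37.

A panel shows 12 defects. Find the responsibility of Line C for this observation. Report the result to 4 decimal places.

0.5487

Apply Bayes' rule: the posterior for each component is proportional to its prior times its likelihood at x.
Component likelihoods at x = 12 defects:
  L_A = 1.1864e-07
  L_B = 0.0966374
  L_C = 0.114321
Multiply by the mixture weights:
  w_A·L_A = 0.27 × 1.1864e-07 = 3.20328e-08
  w_B·L_B = 0.36 × 0.0966374 = 0.0347895
  w_C·L_C = 0.37 × 0.114321 = 0.0422986
Sum: 3.20328e-08 + 0.0347895 + 0.0422986 = 0.0770881
Responsibility of Line C: 0.0422986 / 0.0770881 ≈ 0.5487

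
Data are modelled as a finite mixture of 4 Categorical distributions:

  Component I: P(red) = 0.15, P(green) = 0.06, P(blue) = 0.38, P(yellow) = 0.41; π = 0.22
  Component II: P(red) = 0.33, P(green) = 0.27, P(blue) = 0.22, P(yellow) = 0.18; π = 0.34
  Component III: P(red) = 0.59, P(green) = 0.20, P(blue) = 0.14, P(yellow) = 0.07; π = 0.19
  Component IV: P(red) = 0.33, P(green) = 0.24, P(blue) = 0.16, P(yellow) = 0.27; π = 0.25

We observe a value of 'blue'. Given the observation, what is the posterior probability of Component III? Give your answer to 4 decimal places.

0.1182

Posterior ∝ prior × likelihood, so P(k | x) ∝ π_k f_k(x); normalise over all components.
Categorical probabilities:
  f_I = 0.38
  f_II = 0.22
  f_III = 0.14
  f_IV = 0.16
Multiply by the mixture weights:
  π_I·f_I = 0.22 × 0.38 = 0.0836
  π_II·f_II = 0.34 × 0.22 = 0.0748
  π_III·f_III = 0.19 × 0.14 = 0.0266
  π_IV·f_IV = 0.25 × 0.16 = 0.04
Sum: 0.0836 + 0.0748 + 0.0266 + 0.04 = 0.225
So the posterior for Component III is 0.0266 / 0.225 ≈ 0.1182.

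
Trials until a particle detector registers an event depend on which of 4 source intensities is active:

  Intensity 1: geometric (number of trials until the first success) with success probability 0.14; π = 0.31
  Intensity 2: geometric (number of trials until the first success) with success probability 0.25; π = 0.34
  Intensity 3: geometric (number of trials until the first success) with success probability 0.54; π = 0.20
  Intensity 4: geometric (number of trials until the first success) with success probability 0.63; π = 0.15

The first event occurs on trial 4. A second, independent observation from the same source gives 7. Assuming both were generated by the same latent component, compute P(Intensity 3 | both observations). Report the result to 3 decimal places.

0.017

By Bayes' theorem, P(k | x) = π_k f_k(x) / Σ_j π_j f_j(x).
Since both observations come from the same component, the likelihood for component k is f_k(x₁)·f_k(x₂).
  f_1 = [0.14·(1−0.14)^3 = 0.14·0.636056 = 0.0890478] × [0.0566394] = 0.00504362
  f_2 = [0.25·(1−0.25)^3 = 0.25·0.421875 = 0.105469] × [0.0444946] = 0.00469279
  f_3 = [0.54·(1−0.54)^3 = 0.54·0.097336 = 0.0525614] × [0.00511612] = 0.000268911
  f_4 = [0.63·(1−0.63)^3 = 0.63·0.050653 = 0.0319114] × [0.00161641] = 5.15818e-05
Unnormalised posteriors:
  π_1·f_1 = 0.31 × 0.00504362 = 0.00156352
  π_2·f_2 = 0.34 × 0.00469279 = 0.00159555
  π_3·f_3 = 0.20 × 0.000268911 = 5.37821e-05
  π_4·f_4 = 0.15 × 5.15818e-05 = 7.73727e-06
Evidence: 0.00156352 + 0.00159555 + 5.37821e-05 + 7.73727e-06 = 0.00322059
P(Intensity 3 | x) = 5.37821e-05 / 0.00322059 ≈ 0.017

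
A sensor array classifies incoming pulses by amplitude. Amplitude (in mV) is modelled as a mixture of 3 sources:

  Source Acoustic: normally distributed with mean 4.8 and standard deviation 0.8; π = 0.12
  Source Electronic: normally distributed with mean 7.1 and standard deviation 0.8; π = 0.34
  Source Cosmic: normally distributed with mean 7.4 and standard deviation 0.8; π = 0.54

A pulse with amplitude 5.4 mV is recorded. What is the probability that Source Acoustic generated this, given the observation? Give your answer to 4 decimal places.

0.6044

By Bayes' theorem, P(k | x) = w_k f_k(x) / Σ_j w_j f_j(x).
Component likelihoods at x = 5.4 mV:
  p_Acoustic = (1/(0.8·√(2π)))·exp(−(5.4−4.8)²/(2·0.8²)) = 0.498678·exp(-0.28125) = 0.376422
  p_Electronic = (1/(0.8·√(2π)))·exp(−(5.4−7.1)²/(2·0.8²)) = 0.498678·exp(-2.25781) = 0.0521512
  p_Cosmic = (1/(0.8·√(2π)))·exp(−(5.4−7.4)²/(2·0.8²)) = 0.498678·exp(-3.12500) = 0.0219104
Weight by the priors:
  w_Acoustic·p_Acoustic = 0.12 × 0.376422 = 0.0451706
  w_Electronic·p_Electronic = 0.34 × 0.0521512 = 0.0177314
  w_Cosmic·p_Cosmic = 0.54 × 0.0219104 = 0.0118316
Normaliser: 0.0451706 + 0.0177314 + 0.0118316 = 0.0747336
P(Source Acoustic | the observation) ≈ 0.6044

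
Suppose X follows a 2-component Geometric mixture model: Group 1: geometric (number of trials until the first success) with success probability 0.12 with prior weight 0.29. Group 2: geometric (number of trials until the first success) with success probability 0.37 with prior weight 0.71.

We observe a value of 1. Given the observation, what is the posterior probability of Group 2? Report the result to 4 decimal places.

0.8830

The responsibility of component k is w_k f_k(x) divided by Σ_j w_j f_j(x).
Evaluate each component's likelihood at the observed value:
  f_1 = 0.12·(1−0.12)^0 = 0.12·1 = 0.12
  f_2 = 0.37·(1−0.37)^0 = 0.37·1 = 0.37
Weight by the priors:
  w_1·f_1 = 0.29 × 0.12 = 0.0348
  w_2·f_2 = 0.71 × 0.37 = 0.2627
Sum: 0.0348 + 0.2627 = 0.2975
P(Group 2 | x) = 0.2627 / 0.2975 ≈ 0.8830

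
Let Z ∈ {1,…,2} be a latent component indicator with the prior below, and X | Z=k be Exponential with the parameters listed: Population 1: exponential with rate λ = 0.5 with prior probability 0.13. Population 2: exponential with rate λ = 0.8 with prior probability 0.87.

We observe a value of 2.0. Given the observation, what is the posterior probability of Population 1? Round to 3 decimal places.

P(component k | x) = P(Z=k)·f_k(x) / marginal(x), where marginal(x) = Σ_j P(Z=j)·f_j(x).
Evaluate each component's likelihood at the observed value:
  p_1 = 0.18394
  p_2 = 0.161517
Weight by the priors:
  P(Z=1)·p_1 = 0.13 × 0.18394 = 0.0239122
  P(Z=2)·p_2 = 0.87 × 0.161517 = 0.14052
Sum: 0.0239122 + 0.14052 = 0.164432
So the posterior for Population 1 is 0.0239122 / 0.164432 ≈ 0.145.

0.145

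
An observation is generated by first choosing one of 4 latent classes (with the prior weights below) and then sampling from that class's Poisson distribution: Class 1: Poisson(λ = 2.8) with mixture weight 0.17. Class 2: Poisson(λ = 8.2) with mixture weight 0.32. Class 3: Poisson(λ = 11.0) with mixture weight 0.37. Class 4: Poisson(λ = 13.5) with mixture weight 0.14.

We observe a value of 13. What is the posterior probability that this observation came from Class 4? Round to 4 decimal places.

0.2533

The responsibility of component k is P(Z=k) f_k(x) divided by Σ_j P(Z=j) f_j(x).
Poisson probabilities:
  f_1 = 6.34965e-06
  f_2 = 0.033426
  f_3 = 0.0925945
  f_4 = 0.108914
Weight by the priors:
  P(Z=1)·f_1 = 0.17 × 6.34965e-06 = 1.07944e-06
  P(Z=2)·f_2 = 0.32 × 0.033426 = 0.0106963
  P(Z=3)·f_3 = 0.37 × 0.0925945 = 0.03426
  P(Z=4)·f_4 = 0.14 × 0.108914 = 0.0152479
Denominator: 1.07944e-06 + 0.0106963 + 0.03426 + 0.0152479 = 0.0602053
Responsibility of Class 4: 0.0152479 / 0.0602053 ≈ 0.2533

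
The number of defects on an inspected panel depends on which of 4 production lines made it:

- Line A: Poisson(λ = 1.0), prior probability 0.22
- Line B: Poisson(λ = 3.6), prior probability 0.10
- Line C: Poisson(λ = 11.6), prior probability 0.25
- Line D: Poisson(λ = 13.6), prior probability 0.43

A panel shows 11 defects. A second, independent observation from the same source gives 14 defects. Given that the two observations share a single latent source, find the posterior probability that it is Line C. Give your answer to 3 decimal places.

Apply Bayes' rule: the posterior for each component is proportional to its prior times its likelihood at x.
Since both observations come from the same component, the likelihood for component k is f_k(x₁)·f_k(x₂).
  L_A = [9.21616e-09] × [4.21985e-12] = 3.88908e-20
  L_B = [0.000900973] × [1.92472e-05] = 1.73412e-08
  L_C = [0.117508] × [0.0839823] = 0.00986856
  L_D = [0.0914887] × [0.105374] = 0.00964048
Prior × likelihood for each component:
  P(Z=A)·L_A = 0.22 × 3.88908e-20 = 8.55598e-21
  P(Z=B)·L_B = 0.10 × 1.73412e-08 = 1.73412e-09
  P(Z=C)·L_C = 0.25 × 0.00986856 = 0.00246714
  P(Z=D)·L_D = 0.43 × 0.00964048 = 0.00414541
Sum: 8.55598e-21 + 1.73412e-09 + 0.00246714 + 0.00414541 = 0.00661255
So the posterior for Line C is 0.00246714 / 0.00661255 ≈ 0.373.

0.373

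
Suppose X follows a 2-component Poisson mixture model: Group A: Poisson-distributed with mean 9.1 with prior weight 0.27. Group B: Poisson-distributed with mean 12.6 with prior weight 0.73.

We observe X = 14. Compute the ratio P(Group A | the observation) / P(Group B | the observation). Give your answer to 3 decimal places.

0.129

Only the two components matter; the odds are (P(Z=i) f_i(x)) / (P(Z=j) f_j(x)).
Component likelihoods at x = 14:
  L_A = e^(−9.1)·9.1^14/14! = 0.0342051
  L_B = e^(−12.6)·12.6^14/14! = 0.0983261
0.00923539 / 0.0717781 ≈ 0.129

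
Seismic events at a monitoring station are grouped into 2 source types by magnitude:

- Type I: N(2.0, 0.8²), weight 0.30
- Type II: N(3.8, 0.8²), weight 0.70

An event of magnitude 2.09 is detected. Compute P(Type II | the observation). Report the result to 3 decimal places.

0.193

P(component k | x) = w_k·f_k(x) / marginal(x), where marginal(x) = Σ_j w_j·f_j(x).
Evaluate each component's likelihood at the observed value:
  p_I = (1/(0.8·√(2π)))·exp(−(2.09−2.0)²/(2·0.8²)) = 0.498678·exp(-0.00633) = 0.495532
  p_II = (1/(0.8·√(2π)))·exp(−(2.09−3.8)²/(2·0.8²)) = 0.498678·exp(-2.28445) = 0.0507802
Multiply by the mixture weights:
  w_I·p_I = 0.30 × 0.495532 = 0.14866
  w_II·p_II = 0.70 × 0.0507802 = 0.0355462
Evidence: 0.14866 + 0.0355462 = 0.184206
Responsibility of Type II: 0.0355462 / 0.184206 ≈ 0.193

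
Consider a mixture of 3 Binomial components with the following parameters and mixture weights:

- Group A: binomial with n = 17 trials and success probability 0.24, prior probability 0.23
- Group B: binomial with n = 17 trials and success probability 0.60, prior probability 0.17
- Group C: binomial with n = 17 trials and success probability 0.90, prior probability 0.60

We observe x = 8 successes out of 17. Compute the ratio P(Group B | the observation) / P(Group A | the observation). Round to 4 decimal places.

3.4951

Only the two components matter; the odds are (π_i f_i(x)) / (π_j f_j(x)).
Component likelihoods at x = 8 successes out of 17:
  p_A = 0.0226359
  p_B = 0.107037
  p_C = 1.04647e-05
0.0181963 / 0.00520625 ≈ 3.4951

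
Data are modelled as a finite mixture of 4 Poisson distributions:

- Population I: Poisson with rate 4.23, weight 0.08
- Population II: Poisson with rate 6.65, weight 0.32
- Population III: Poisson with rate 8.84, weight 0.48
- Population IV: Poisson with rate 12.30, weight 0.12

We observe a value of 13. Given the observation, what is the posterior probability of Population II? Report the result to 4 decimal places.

P(component k | x) = P(Z=k)·f_k(x) / marginal(x), where marginal(x) = Σ_j P(Z=j)·f_j(x).
Component likelihoods at x = 13:
  L_I = 0.000324398
  L_II = 0.0103358
  L_III = 0.0468205
  L_IV = 0.107811
Prior × likelihood for each component:
  P(Z=I)·L_I = 0.08 × 0.000324398 = 2.59519e-05
  P(Z=II)·L_II = 0.32 × 0.0103358 = 0.00330745
  P(Z=III)·L_III = 0.48 × 0.0468205 = 0.0224738
  P(Z=IV)·L_IV = 0.12 × 0.107811 = 0.0129373
Evidence: 2.59519e-05 + 0.00330745 + 0.0224738 + 0.0129373 = 0.0387446
Responsibility of Population II: 0.00330745 / 0.0387446 ≈ 0.0854

0.0854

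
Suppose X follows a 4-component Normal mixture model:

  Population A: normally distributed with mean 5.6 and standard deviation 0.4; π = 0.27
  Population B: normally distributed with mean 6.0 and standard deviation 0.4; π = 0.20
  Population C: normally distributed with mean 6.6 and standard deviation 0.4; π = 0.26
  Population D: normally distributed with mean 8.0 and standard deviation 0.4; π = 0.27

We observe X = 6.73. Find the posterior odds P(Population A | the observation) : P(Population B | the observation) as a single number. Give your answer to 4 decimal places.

0.1320

Only the two components matter; the odds are (w_i f_i(x)) / (w_j f_j(x)).
Component likelihoods at x = 6.73:
  L_A = 0.018445
  L_B = 0.188631
  L_C = 0.94605
  L_D = 0.00645461
Posterior odds = (w_A·L_A) / (w_B·L_B) = (0.27·0.018445) / (0.20·0.188631) = 0.00498016 / 0.0377263 ≈ 0.1320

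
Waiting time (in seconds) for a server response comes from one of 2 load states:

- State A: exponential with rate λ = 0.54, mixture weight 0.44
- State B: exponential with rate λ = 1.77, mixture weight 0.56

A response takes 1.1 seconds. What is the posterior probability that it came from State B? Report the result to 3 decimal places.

P(component k | x) = π_k·f_k(x) / marginal(x), where marginal(x) = Σ_j π_j·f_j(x).
Exponential densities:
  L_A = 0.298142
  L_B = 0.252582
Prior × likelihood for each component:
  π_A·L_A = 0.44 × 0.298142 = 0.131182
  π_B·L_B = 0.56 × 0.252582 = 0.141446
Evidence: 0.131182 + 0.141446 = 0.272628
P(State B | data) = 0.141446 / 0.272628 ≈ 0.519

0.519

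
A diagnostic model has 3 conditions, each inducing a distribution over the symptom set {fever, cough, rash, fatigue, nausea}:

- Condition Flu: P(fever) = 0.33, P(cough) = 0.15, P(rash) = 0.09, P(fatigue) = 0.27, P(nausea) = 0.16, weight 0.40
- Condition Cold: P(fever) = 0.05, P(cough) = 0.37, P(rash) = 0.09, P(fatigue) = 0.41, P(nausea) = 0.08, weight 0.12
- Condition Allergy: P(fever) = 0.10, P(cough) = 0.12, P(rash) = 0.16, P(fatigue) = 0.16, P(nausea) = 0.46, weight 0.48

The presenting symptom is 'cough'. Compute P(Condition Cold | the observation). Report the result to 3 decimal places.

P(component k | x) = P(Z=k)·f_k(x) / marginal(x), where marginal(x) = Σ_j P(Z=j)·f_j(x).
Categorical probabilities:
  p_Flu = 0.15
  p_Cold = 0.37
  p_Allergy = 0.12
Prior × likelihood for each component:
  P(Z=Flu)·p_Flu = 0.40 × 0.15 = 0.06
  P(Z=Cold)·p_Cold = 0.12 × 0.37 = 0.0444
  P(Z=Allergy)·p_Allergy = 0.48 × 0.12 = 0.0576
Denominator: 0.06 + 0.0444 + 0.0576 = 0.162
P(Condition Cold | x) ≈ 0.274

0.274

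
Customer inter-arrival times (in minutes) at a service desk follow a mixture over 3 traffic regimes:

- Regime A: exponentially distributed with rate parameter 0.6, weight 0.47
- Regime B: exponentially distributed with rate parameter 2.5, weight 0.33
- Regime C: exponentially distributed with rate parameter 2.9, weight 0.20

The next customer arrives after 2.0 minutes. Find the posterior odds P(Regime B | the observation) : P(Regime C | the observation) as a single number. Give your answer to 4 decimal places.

3.1656

The posterior odds equal the prior odds times the likelihood ratio: (π_i/π_j)·(f_i(x)/f_j(x)).
Component likelihoods at x = 2.0 minutes:
  p_A = 0.180717
  p_B = 0.0168449
  p_C = 0.00877991
Odds = (0.33/0.20) × (0.0168449/0.00877991) = 1.65 × 1.91857 ≈ 3.1656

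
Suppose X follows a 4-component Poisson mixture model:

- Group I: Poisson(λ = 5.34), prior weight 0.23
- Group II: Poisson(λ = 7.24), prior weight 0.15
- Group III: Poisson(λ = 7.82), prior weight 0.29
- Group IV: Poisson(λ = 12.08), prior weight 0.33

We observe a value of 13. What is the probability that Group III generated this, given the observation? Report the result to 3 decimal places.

P(component k | x) = π_k·f_k(x) / marginal(x), where marginal(x) = Σ_j π_j·f_j(x).
Component likelihoods at x = 13:
  f_I = e^(−5.34)·5.34^13/13! = 0.00221118
  f_II = e^(−7.24)·7.24^13/13! = 0.0172993
  f_III = e^(−7.82)·7.82^13/13! = 0.026377
  f_IV = e^(−12.08)·12.08^13/13! = 0.106246
Unnormalised posteriors:
  π_I·f_I = 0.23 × 0.00221118 = 0.000508571
  π_II·f_II = 0.15 × 0.0172993 = 0.0025949
  π_III·f_III = 0.29 × 0.026377 = 0.00764932
  π_IV·f_IV = 0.33 × 0.106246 = 0.0350612
Sum: 0.000508571 + 0.0025949 + 0.00764932 + 0.0350612 = 0.045814
P(Group III | the observation) = 0.00764932 / 0.045814 ≈ 0.167

0.167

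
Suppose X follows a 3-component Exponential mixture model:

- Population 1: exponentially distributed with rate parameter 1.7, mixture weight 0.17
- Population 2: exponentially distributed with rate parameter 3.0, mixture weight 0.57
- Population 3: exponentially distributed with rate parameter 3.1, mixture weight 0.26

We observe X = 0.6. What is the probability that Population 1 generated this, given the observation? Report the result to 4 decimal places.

0.2034

The responsibility of component k is P(Z=k) f_k(x) divided by Σ_j P(Z=j) f_j(x).
Evaluate each component's likelihood at the observed value:
  L_1 = 0.613011
  L_2 = 0.495897
  L_3 = 0.482585
Weight by the priors:
  P(Z=1)·L_1 = 0.17 × 0.613011 = 0.104212
  P(Z=2)·L_2 = 0.57 × 0.495897 = 0.282661
  P(Z=3)·L_3 = 0.26 × 0.482585 = 0.125472
Marginal: 0.104212 + 0.282661 + 0.125472 = 0.512345
Responsibility of Population 1: 0.104212 / 0.512345 ≈ 0.2034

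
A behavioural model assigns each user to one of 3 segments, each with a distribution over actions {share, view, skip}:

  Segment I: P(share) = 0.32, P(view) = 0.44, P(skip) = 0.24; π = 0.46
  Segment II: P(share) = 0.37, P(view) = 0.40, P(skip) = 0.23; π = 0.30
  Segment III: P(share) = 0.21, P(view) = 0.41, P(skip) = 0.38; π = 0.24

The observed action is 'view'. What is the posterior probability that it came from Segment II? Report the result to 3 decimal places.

0.285

P(component k | x) = w_k·f_k(x) / marginal(x), where marginal(x) = Σ_j w_j·f_j(x).
Categorical probabilities:
  p_I = 0.44
  p_II = 0.4
  p_III = 0.41
Prior × likelihood for each component:
  w_I·p_I = 0.46 × 0.44 = 0.2024
  w_II·p_II = 0.30 × 0.4 = 0.12
  w_III·p_III = 0.24 × 0.41 = 0.0984
Sum: 0.2024 + 0.12 + 0.0984 = 0.4208
P(Segment II | data) = 0.12 / 0.4208 ≈ 0.285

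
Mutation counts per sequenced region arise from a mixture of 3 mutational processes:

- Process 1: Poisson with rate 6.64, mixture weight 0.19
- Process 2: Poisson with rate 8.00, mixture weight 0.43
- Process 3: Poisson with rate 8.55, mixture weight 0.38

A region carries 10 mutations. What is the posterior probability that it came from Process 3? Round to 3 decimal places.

The responsibility of component k is π_k f_k(x) divided by Σ_j π_j f_j(x).
Poisson probabilities:
  L_1 = 0.0600071
  L_2 = 0.0992615
  L_3 = 0.111347
Multiply by the mixture weights:
  π_1·L_1 = 0.19 × 0.0600071 = 0.0114013
  π_2·L_2 = 0.43 × 0.0992615 = 0.0426825
  π_3·L_3 = 0.38 × 0.111347 = 0.042312
Marginal: 0.0114013 + 0.0426825 + 0.042312 = 0.0963958
P(Process 3 | 10 mutations) = 0.042312 / 0.0963958 ≈ 0.439

0.439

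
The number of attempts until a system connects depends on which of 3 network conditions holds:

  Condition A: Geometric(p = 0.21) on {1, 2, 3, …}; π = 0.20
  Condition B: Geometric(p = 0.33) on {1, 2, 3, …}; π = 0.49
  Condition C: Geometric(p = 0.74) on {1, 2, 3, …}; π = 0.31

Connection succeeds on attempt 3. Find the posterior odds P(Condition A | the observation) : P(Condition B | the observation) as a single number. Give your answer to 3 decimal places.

0.361

The posterior odds equal the prior odds times the likelihood ratio: (w_i/w_j)·(f_i(x)/f_j(x)).
Evaluate each component's likelihood at the observed value:
  p_A = 0.131061
  p_B = 0.148137
  p_C = 0.050024
Odds = (0.20/0.49) × (0.131061/0.148137) = 0.408163 × 0.884728 ≈ 0.361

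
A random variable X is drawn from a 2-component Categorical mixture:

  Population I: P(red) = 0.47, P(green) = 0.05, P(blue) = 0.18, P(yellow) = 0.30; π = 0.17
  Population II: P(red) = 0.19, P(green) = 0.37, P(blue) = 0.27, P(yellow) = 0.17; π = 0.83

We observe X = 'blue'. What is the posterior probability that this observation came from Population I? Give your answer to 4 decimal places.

Posterior ∝ prior × likelihood, so P(k | x) ∝ P(Z=k) f_k(x); normalise over all components.
Categorical probabilities:
  f_I = P(blue | comp) = 0.18
  f_II = P(blue | comp) = 0.27
Multiply by the mixture weights:
  P(Z=I)·f_I = 0.17 × 0.18 = 0.0306
  P(Z=II)·f_II = 0.83 × 0.27 = 0.2241
Normaliser: 0.0306 + 0.2241 = 0.2547
P(Population I | 'blue') = 0.0306 / 0.2547 ≈ 0.1201

0.1201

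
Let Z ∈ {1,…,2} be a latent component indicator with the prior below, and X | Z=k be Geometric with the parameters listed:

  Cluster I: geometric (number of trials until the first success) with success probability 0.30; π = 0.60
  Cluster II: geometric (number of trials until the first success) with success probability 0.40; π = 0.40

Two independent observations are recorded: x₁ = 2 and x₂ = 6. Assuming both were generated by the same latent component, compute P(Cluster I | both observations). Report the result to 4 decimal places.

By Bayes' theorem, P(k | x) = π_k f_k(x) / Σ_j π_j f_j(x).
Since both observations come from the same component, the likelihood for component k is f_k(x₁)·f_k(x₂).
  f_I = [0.30·(1−0.30)^1 = 0.30·0.7 = 0.21] × [0.050421] = 0.0105884
  f_II = [0.40·(1−0.40)^1 = 0.40·0.6 = 0.24] × [0.031104] = 0.00746496
Prior × likelihood for each component:
  π_I·f_I = 0.60 × 0.0105884 = 0.00635305
  π_II·f_II = 0.40 × 0.00746496 = 0.00298598
Evidence: 0.00635305 + 0.00298598 = 0.00933903
P(Cluster I | data) = 0.00635305 / 0.00933903 ≈ 0.6803

0.6803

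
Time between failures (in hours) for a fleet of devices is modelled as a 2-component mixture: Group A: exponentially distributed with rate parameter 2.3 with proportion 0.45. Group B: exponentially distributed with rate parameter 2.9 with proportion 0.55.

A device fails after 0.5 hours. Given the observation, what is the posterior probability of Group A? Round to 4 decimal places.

The responsibility of component k is P(Z=k) f_k(x) divided by Σ_j P(Z=j) f_j(x).
Exponential densities:
  p_A = 0.728265
  p_B = 0.680254
Prior × likelihood for each component:
  P(Z=A)·p_A = 0.45 × 0.728265 = 0.327719
  P(Z=B)·p_B = 0.55 × 0.680254 = 0.37414
Marginal: 0.327719 + 0.37414 = 0.701859
So the posterior for Group A is 0.327719 / 0.701859 ≈ 0.4669.

0.4669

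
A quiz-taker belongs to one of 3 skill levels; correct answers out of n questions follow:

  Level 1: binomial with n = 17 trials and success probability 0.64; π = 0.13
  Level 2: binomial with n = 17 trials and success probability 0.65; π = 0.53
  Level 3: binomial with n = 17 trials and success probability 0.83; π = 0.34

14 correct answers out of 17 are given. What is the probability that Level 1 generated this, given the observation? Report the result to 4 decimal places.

0.0620

Posterior ∝ prior × likelihood, so P(k | x) ∝ π_k f_k(x); normalise over all components.
Evaluate each component's likelihood at the observed value:
  f_1 = C(17,14)·0.64^14·0.36^3 = 680·0.00193428·0.046656 = 0.0613672
  f_2 = C(17,14)·0.65^14·0.35^3 = 680·0.00240318·0.042875 = 0.0700648
  f_3 = C(17,14)·0.83^14·0.17^3 = 680·0.0736365·0.004913 = 0.246008
Multiply by the mixture weights:
  π_1·f_1 = 0.13 × 0.0613672 = 0.00797773
  π_2·f_2 = 0.53 × 0.0700648 = 0.0371344
  π_3·f_3 = 0.34 × 0.246008 = 0.0836427
Normaliser: 0.00797773 + 0.0371344 + 0.0836427 = 0.128755
Responsibility of Level 1: 0.00797773 / 0.128755 ≈ 0.0620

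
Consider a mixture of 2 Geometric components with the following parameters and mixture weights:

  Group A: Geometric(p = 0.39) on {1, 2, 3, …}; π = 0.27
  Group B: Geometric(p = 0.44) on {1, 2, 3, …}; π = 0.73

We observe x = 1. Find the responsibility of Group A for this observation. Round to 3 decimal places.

Posterior ∝ prior × likelihood, so P(k | x) ∝ P(Z=k) f_k(x); normalise over all components.
Component likelihoods at x = 1:
  f_A = 0.39·(1−0.39)^0 = 0.39·1 = 0.39
  f_B = 0.44·(1−0.44)^0 = 0.44·1 = 0.44
Prior × likelihood for each component:
  P(Z=A)·f_A = 0.27 × 0.39 = 0.1053
  P(Z=B)·f_B = 0.73 × 0.44 = 0.3212
Sum: 0.1053 + 0.3212 = 0.4265
P(Group A | 1) ≈ 0.247

0.247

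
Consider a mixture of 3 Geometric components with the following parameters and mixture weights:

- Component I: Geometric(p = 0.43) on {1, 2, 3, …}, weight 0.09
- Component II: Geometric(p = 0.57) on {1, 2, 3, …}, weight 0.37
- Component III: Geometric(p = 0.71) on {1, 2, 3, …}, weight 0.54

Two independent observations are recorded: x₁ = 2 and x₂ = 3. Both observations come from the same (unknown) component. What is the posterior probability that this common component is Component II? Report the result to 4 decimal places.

0.4958

Posterior ∝ prior × likelihood, so P(k | x) ∝ w_k f_k(x); normalise over all components.
Since both observations come from the same component, the likelihood for component k is f_k(x₁)·f_k(x₂).
  p_I = [0.43·(1−0.43)^1 = 0.43·0.57 = 0.2451] × [0.139707] = 0.0342422
  p_II = [0.57·(1−0.57)^1 = 0.57·0.43 = 0.2451] × [0.105393] = 0.0258318
  p_III = [0.71·(1−0.71)^1 = 0.71·0.29 = 0.2059] × [0.059711] = 0.0122945
Prior × likelihood for each component:
  w_I·p_I = 0.09 × 0.0342422 = 0.0030818
  w_II·p_II = 0.37 × 0.0258318 = 0.00955777
  w_III·p_III = 0.54 × 0.0122945 = 0.00663903
Evidence: 0.0030818 + 0.00955777 + 0.00663903 = 0.0192786
So the posterior for Component II is 0.00955777 / 0.0192786 ≈ 0.4958.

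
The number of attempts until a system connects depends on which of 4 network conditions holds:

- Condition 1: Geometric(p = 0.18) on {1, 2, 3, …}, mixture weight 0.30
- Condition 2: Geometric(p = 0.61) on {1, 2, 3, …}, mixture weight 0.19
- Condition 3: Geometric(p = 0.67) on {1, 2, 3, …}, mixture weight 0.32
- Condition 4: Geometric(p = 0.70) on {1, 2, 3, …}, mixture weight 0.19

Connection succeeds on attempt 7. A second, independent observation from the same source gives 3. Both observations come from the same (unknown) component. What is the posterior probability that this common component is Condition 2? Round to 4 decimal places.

P(component k | x) = π_k·f_k(x) / marginal(x), where marginal(x) = Σ_j π_j·f_j(x).
Since both observations come from the same component, the likelihood for component k is f_k(x₁)·f_k(x₂).
  f_1 = [0.0547212] × [0.121032] = 0.00662302
  f_2 = [0.00214643] × [0.092781] = 0.000199148
  f_3 = [0.000865284] × [0.072963] = 6.31337e-05
  f_4 = [0.0005103] × [0.063] = 3.21489e-05
Prior × likelihood for each component:
  π_1·f_1 = 0.30 × 0.00662302 = 0.0019869
  π_2·f_2 = 0.19 × 0.000199148 = 3.78382e-05
  π_3·f_3 = 0.32 × 6.31337e-05 = 2.02028e-05
  π_4·f_4 = 0.19 × 3.21489e-05 = 6.10829e-06
Normaliser: 0.0019869 + 3.78382e-05 + 2.02028e-05 + 6.10829e-06 = 0.00205105
P(Condition 2 | x₁, x₂) ≈ 0.0184

0.0184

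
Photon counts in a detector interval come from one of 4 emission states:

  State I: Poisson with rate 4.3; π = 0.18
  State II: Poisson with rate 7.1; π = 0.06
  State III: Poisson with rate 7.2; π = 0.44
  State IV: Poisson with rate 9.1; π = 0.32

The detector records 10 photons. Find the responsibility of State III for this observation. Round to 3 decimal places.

P(component k | x) = P(Z=k)·f_k(x) / marginal(x), where marginal(x) = Σ_j P(Z=j)·f_j(x).
Poisson probabilities:
  L_I = e^(−4.3)·4.3^10/10! = 0.00808082
  L_II = e^(−7.1)·7.1^10/10! = 0.0740167
  L_III = e^(−7.2)·7.2^10/10! = 0.0770268
  L_IV = e^(−9.1)·9.1^10/10! = 0.119832
Unnormalised posteriors:
  P(Z=I)·L_I = 0.18 × 0.00808082 = 0.00145455
  P(Z=II)·L_II = 0.06 × 0.0740167 = 0.004441
  P(Z=III)·L_III = 0.44 × 0.0770268 = 0.0338918
  P(Z=IV)·L_IV = 0.32 × 0.119832 = 0.0383461
Denominator: 0.00145455 + 0.004441 + 0.0338918 + 0.0383461 = 0.0781334
P(State III | 10 photons) = 0.0338918 / 0.0781334 ≈ 0.434

0.434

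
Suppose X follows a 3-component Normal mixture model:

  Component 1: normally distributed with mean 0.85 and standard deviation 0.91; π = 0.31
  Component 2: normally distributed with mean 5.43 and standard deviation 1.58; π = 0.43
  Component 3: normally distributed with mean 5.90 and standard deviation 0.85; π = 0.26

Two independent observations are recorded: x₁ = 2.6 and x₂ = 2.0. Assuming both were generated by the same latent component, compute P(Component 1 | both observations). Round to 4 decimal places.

The responsibility of component k is π_k f_k(x) divided by Σ_j π_j f_j(x).
Since both observations come from the same component, the likelihood for component k is f_k(x₁)·f_k(x₂).
  f_1 = [0.0689937] × [0.197278] = 0.0136109
  f_2 = [0.0507698] × [0.0239273] = 0.00121478
  f_3 = [0.000250325] × [1.2593e-05] = 3.15233e-09
Weight by the priors:
  π_1·f_1 = 0.31 × 0.0136109 = 0.00421939
  π_2·f_2 = 0.43 × 0.00121478 = 0.000522357
  π_3·f_3 = 0.26 × 3.15233e-09 = 8.19607e-10
Denominator: 0.00421939 + 0.000522357 + 8.19607e-10 = 0.00474174
P(Component 1 | x₁,x₂) ≈ 0.8898

0.8898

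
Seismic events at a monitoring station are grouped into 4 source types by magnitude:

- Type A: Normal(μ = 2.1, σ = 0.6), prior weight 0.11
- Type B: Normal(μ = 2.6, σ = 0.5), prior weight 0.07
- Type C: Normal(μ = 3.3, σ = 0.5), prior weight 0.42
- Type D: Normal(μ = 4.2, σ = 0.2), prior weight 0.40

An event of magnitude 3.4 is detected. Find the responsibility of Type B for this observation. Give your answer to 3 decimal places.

By Bayes' theorem, P(k | x) = π_k f_k(x) / Σ_j π_j f_j(x).
Component likelihoods at x = 3.4:
  p_A = (1/(0.6·√(2π)))·exp(−(3.4−2.1)²/(2·0.6²)) = 0.664904·exp(-2.34722) = 0.0635877
  p_B = (1/(0.5·√(2π)))·exp(−(3.4−2.6)²/(2·0.5²)) = 0.797885·exp(-1.28000) = 0.221842
  p_C = (1/(0.5·√(2π)))·exp(−(3.4−3.3)²/(2·0.5²)) = 0.797885·exp(-0.02000) = 0.782085
  p_D = (1/(0.2·√(2π)))·exp(−(3.4−4.2)²/(2·0.2²)) = 1.994711·exp(-8.00000) = 0.000669151
Prior × likelihood for each component:
  π_A·p_A = 0.11 × 0.0635877 = 0.00699465
  π_B·p_B = 0.07 × 0.221842 = 0.0155289
  π_C·p_C = 0.42 × 0.782085 = 0.328476
  π_D·p_D = 0.40 × 0.000669151 = 0.00026766
Evidence: 0.00699465 + 0.0155289 + 0.328476 + 0.00026766 = 0.351267
P(Type B | 3.4) = 0.0155289 / 0.351267 ≈ 0.044

0.044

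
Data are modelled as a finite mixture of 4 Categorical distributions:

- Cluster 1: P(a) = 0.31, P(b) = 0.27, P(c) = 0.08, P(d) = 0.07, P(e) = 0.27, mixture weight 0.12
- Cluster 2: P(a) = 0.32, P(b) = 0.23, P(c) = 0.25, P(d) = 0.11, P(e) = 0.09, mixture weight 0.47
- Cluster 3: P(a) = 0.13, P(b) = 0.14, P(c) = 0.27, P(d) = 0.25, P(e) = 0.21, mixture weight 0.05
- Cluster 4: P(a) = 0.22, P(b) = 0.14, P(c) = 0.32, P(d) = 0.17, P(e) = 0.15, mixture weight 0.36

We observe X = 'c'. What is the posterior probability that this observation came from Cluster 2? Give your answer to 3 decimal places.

Posterior ∝ prior × likelihood, so P(k | x) ∝ π_k f_k(x); normalise over all components.
Component likelihoods at x = 'c':
  L_1 = P(c | comp) = 0.08
  L_2 = P(c | comp) = 0.25
  L_3 = P(c | comp) = 0.27
  L_4 = P(c | comp) = 0.32
Prior × likelihood for each component:
  π_1·L_1 = 0.12 × 0.08 = 0.0096
  π_2·L_2 = 0.47 × 0.25 = 0.1175
  π_3·L_3 = 0.05 × 0.27 = 0.0135
  π_4·L_4 = 0.36 × 0.32 = 0.1152
Evidence: 0.0096 + 0.1175 + 0.0135 + 0.1152 = 0.2558
So the posterior for Cluster 2 is 0.1175 / 0.2558 ≈ 0.459.

0.459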